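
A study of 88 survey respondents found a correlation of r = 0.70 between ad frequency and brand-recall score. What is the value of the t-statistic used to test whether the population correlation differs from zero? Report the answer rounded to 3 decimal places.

t = r·√(n−2) / √(1−r²) with r = 0.70, n = 88
  = 0.70·√86 / √(1 − 0.4900)
  = 0.70·9.273618 / 0.714143
  = 6.491533 / 0.714143 = 9.090

9.090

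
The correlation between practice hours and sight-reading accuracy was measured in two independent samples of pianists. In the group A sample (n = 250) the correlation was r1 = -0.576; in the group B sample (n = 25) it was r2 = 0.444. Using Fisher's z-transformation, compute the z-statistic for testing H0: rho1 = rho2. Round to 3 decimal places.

z1 = atanh(-0.576) = -0.656456,  z2 = atanh(0.444) = 0.477202
SE = √(1/(n1−3) + 1/(n2−3)) = √(1/247 + 1/22) = √(0.0040486 + 0.0454545) = √0.0495031 = 0.222493
z = (z1 − z2)/SE = (-0.656456 − 0.477202) / 0.222493 = -1.133658 / 0.222493 = -5.095

-5.095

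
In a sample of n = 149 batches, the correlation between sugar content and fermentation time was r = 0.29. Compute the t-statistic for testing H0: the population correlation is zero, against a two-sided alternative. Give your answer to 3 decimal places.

3.674

t = r·√(n−2) / √(1−r²) with r = 0.29, n = 149
  = 0.29·√147 / √(1 − 0.0841)
  = 0.29·12.124356 / 0.957027
  = 3.516063 / 0.957027 = 3.674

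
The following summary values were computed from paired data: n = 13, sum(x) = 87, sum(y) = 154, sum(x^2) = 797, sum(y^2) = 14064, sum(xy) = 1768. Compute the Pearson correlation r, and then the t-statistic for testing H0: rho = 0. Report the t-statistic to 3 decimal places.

S_xy = nΣxy − ΣxΣy = 13·1768 − 87·154 = 22984 − 13398 = 9586
S_xx = nΣx² − (Σx)² = 13·797 − 87² = 10361 − 7569 = 2792
S_yy = nΣy² − (Σy)² = 13·14064 − 154² = 182832 − 23716 = 159116
r = S_xy / √(S_xx·S_yy) = 9586 / √(2792·159116) = 9586 / √444251872 = 9586 / 21077.2833 = 0.4548
t = r·√(n−2)/√(1−r²) = 0.4548·√11 / √(1−0.206843) = 1.508401 / 0.890594 = 1.694

1.694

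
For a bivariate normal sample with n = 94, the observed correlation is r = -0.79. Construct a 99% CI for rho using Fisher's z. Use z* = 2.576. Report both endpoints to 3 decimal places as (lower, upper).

(-0.872, -0.665)

Fisher z: z_r = atanh(r) = ½·ln((1+(-0.79))/(1−(-0.79))) = -1.071432
SE(z) = 1/√(n−3) = 1/√91 = 0.104828
99% ⇒ z* = 2.576; margin = 2.576·0.104828 = 0.270037
CI on z-scale: (-1.341469, -0.801395)
Back-transform: tanh(-1.341469) = -0.872025, tanh(-0.801395) = -0.664816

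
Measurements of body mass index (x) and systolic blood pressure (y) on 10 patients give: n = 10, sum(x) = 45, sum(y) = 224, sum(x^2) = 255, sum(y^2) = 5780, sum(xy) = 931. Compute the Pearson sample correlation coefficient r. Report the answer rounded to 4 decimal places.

-0.3849

S_xy = nΣxy − ΣxΣy = 10·931 − 45·224 = 9310 − 10080 = -770
S_xx = nΣx² − (Σx)² = 10·255 − 45² = 2550 − 2025 = 525
S_yy = nΣy² − (Σy)² = 10·5780 − 224² = 57800 − 50176 = 7624
r = S_xy / √(S_xx·S_yy) = -770 / √(525·7624) = -770 / √4002600 = -770 / 2000.6499 = -0.3849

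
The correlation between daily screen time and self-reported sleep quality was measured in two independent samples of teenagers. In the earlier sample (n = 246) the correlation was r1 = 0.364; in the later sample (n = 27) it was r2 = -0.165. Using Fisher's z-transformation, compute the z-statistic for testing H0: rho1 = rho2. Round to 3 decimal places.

z1 = atanh(0.364) = 0.381489,  z2 = atanh(-0.165) = -0.166522
SE = √(1/(n1−3) + 1/(n2−3)) = √(1/243 + 1/24) = √(0.0041152 + 0.0416667) = √0.0457819 = 0.213967
z = (z1 − z2)/SE = (0.381489 − (-0.166522)) / 0.213967 = 0.548011 / 0.213967 = 2.561

2.561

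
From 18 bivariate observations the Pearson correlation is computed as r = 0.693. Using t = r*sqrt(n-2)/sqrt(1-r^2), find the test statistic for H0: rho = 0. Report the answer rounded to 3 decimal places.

1 − r² = 1 − 0.480249 = 0.519751;  √(1−r²) = 0.720938
√(n−2) = √16 = 4.000000
t = r·√(n−2)/√(1−r²) = 0.693 · 4.000000 / 0.720938 = 3.845

3.845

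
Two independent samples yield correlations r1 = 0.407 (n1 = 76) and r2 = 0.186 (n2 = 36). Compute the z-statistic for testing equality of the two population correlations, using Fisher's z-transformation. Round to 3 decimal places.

1.162

z1 = atanh(0.407) = 0.432010,  z2 = atanh(0.186) = 0.188191
SE = √(1/(n1−3) + 1/(n2−3)) = √(1/73 + 1/33) = √(0.0136986 + 0.0303030) = √0.0440016 = 0.209766
z = (z1 − z2)/SE = (0.432010 − 0.188191) / 0.209766 = 0.243819 / 0.209766 = 1.162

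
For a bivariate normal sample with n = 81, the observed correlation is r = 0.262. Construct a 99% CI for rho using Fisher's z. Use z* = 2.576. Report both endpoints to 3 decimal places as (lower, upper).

(-0.023, 0.508)

z_r = atanh(0.262) = 0.268255;  SE = 1/√(n−3) = 1/√78 = 0.113228
z-limits: 0.268255 ± 2.576·0.113228 = 0.268255 ± 0.291675 = [-0.023420, 0.559930]
ρ-limits: (tanh -0.023420, tanh 0.559930) = (-0.023, 0.508)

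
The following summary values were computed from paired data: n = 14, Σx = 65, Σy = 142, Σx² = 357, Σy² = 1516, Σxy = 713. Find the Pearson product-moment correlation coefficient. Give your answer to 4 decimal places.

0.8308

Numerator: nΣxy − (Σx)(Σy) = 14·713 − (65)(142) = 752
Denominator: √[(nΣx²−(Σx)²)(nΣy²−(Σy)²)]
  nΣx²−(Σx)² = 14·357 − 4225 = 773;  nΣy²−(Σy)² = 14·1516 − 20164 = 1060
  √(773·1060) = √819380 = 905.1961
r = 752 / 905.1961 = 0.8308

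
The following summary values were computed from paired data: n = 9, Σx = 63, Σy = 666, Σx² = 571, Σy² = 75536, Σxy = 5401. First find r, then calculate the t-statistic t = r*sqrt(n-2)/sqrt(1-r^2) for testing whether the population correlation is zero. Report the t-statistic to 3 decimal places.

Numerator: nΣxy − (Σx)(Σy) = 9·5401 − (63)(666) = 6651
Denominator: √[(nΣx²−(Σx)²)(nΣy²−(Σy)²)]
  nΣx²−(Σx)² = 9·571 − 3969 = 1170;  nΣy²−(Σy)² = 9·75536 − 443556 = 236268
  √(1170·236268) = √276433560 = 16626.2912
r = 6651 / 16626.2912 = 0.4000
t = r·√(n−2)/√(1−r²) = 0.4000·√7 / √(1−0.160000) = 1.058301 / 0.916515 = 1.155

1.155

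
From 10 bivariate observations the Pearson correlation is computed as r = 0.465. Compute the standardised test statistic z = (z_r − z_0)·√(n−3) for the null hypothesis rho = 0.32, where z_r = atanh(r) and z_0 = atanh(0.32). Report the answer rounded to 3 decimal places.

0.455

Fisher z: atanh(0.465) = 0.503672, atanh(0.32) = 0.331647
z = (z_r − z_0)·√(n−3) = (0.503672 − 0.331647)·√7 = 0.172025 · 2.645751 = 0.455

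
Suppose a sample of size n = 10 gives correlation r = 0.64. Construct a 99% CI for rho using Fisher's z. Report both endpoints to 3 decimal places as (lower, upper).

z_r = atanh(0.64) = 0.758174;  SE = 1/√(n−3) = 1/√7 = 0.377964
z-limits: 0.758174 ± 2.576·0.377964 = 0.758174 ± 0.973635 = [-0.215461, 1.731809]
ρ-limits: (tanh -0.215461, tanh 1.731809) = (-0.212, 0.939)

(-0.212, 0.939)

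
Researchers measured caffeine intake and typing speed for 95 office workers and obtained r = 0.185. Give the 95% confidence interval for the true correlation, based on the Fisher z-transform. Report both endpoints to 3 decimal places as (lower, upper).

(-0.017, 0.373)

z_r = atanh(0.185) = 0.187155;  SE = 1/√(n−3) = 1/√92 = 0.104257
z-limits: 0.187155 ± 1.960·0.104257 = 0.187155 ± 0.204344 = [-0.017189, 0.391499]
ρ-limits: (tanh -0.017189, tanh 0.391499) = (-0.017, 0.373)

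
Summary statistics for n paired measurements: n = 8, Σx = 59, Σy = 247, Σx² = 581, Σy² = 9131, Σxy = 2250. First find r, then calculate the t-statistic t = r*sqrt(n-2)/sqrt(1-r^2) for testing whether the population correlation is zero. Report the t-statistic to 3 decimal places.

S_xy = nΣxy − ΣxΣy = 8·2250 − 59·247 = 18000 − 14573 = 3427
S_xx = nΣx² − (Σx)² = 8·581 − 59² = 4648 − 3481 = 1167
S_yy = nΣy² − (Σy)² = 8·9131 − 247² = 73048 − 61009 = 12039
r = S_xy / √(S_xx·S_yy) = 3427 / √(1167·12039) = 3427 / √14049513 = 3427 / 3748.2680 = 0.9143
t = r·√(n−2)/√(1−r²) = 0.9143·√6 / √(1−0.835944) = 2.239568 / 0.405038 = 5.529

5.529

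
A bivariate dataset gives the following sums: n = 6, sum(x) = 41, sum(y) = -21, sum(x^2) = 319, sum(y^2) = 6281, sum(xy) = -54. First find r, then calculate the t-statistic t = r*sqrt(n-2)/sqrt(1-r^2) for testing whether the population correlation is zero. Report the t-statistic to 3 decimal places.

Numerator: nΣxy − (Σx)(Σy) = 6·(-54) − (41)(-21) = 537
Denominator: √[(nΣx²−(Σx)²)(nΣy²−(Σy)²)]
  nΣx²−(Σx)² = 6·319 − 1681 = 233;  nΣy²−(Σy)² = 6·6281 − 441 = 37245
  √(233·37245) = √8678085 = 2945.8590
r = 537 / 2945.8590 = 0.1823
t = r·√(n−2)/√(1−r²) = 0.1823·√4 / √(1−0.033233) = 0.364600 / 0.983243 = 0.371

0.371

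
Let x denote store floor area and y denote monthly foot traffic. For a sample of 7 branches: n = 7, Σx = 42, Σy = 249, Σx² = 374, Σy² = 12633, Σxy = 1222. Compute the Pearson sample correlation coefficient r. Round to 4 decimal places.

-0.4008

Numerator: nΣxy − (Σx)(Σy) = 7·1222 − (42)(249) = -1904
Denominator: √[(nΣx²−(Σx)²)(nΣy²−(Σy)²)]
  nΣx²−(Σx)² = 7·374 − 1764 = 854;  nΣy²−(Σy)² = 7·12633 − 62001 = 26430
  √(854·26430) = √22571220 = 4750.9178
r = -1904 / 4750.9178 = -0.4008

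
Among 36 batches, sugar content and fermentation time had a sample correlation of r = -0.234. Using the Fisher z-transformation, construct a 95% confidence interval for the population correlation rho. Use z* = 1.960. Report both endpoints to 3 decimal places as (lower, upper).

(-0.522, 0.102)

Fisher z: z_r = atanh(r) = ½·ln((1+(-0.234))/(1−(-0.234))) = -0.238417
SE(z) = 1/√(n−3) = 1/√33 = 0.174078
95% ⇒ z* = 1.960; margin = 1.960·0.174078 = 0.341193
CI on z-scale: (-0.579610, 0.102776)
Back-transform: tanh(-0.579610) = -0.522382, tanh(0.102776) = 0.102416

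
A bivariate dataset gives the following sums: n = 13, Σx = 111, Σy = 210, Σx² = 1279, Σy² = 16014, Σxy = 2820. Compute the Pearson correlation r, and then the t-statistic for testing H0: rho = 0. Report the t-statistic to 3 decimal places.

1.926

Numerator: nΣxy − (Σx)(Σy) = 13·2820 − (111)(210) = 13350
Denominator: √[(nΣx²−(Σx)²)(nΣy²−(Σy)²)]
  nΣx²−(Σx)² = 13·1279 − 12321 = 4306;  nΣy²−(Σy)² = 13·16014 − 44100 = 164082
  √(4306·164082) = √706537092 = 26580.7655
r = 13350 / 26580.7655 = 0.5022
t = r·√(n−2)/√(1−r²) = 0.5022·√11 / √(1−0.252205) = 1.665609 / 0.864751 = 1.926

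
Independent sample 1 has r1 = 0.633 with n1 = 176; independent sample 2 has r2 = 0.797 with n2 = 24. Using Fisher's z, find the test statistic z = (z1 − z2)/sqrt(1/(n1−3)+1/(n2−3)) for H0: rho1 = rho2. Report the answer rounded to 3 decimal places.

-1.488

z1 = atanh(0.633) = 0.746406,  z2 = atanh(0.797) = 1.090334
SE = √(1/(n1−3) + 1/(n2−3)) = √(1/173 + 1/21) = √(0.0057803 + 0.0476190) = √0.0533993 = 0.231083
z = (z1 − z2)/SE = (0.746406 − 1.090334) / 0.231083 = -0.343928 / 0.231083 = -1.488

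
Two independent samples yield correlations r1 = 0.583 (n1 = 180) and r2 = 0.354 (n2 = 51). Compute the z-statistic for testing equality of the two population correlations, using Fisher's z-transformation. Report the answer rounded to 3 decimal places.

1.825

Fisher z-transforms: z1 = atanh(0.583) = 0.666995, z2 = atanh(0.354) = 0.370009; difference d = 0.296986
Var(d) = 1/177 + 1/48 = 0.0056497 + 0.0208333 = 0.0264830
z = d/√Var(d) = 0.296986 / √0.0264830 = 0.296986 / 0.162736 = 1.825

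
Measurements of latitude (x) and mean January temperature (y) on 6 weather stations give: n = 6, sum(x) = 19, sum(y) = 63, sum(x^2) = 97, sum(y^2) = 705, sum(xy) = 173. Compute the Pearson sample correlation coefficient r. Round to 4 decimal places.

S_xy = nΣxy − ΣxΣy = 6·173 − 19·63 = 1038 − 1197 = -159
S_xx = nΣx² − (Σx)² = 6·97 − 19² = 582 − 361 = 221
S_yy = nΣy² − (Σy)² = 6·705 − 63² = 4230 − 3969 = 261
r = S_xy / √(S_xx·S_yy) = -159 / √(221·261) = -159 / √57681 = -159 / 240.1687 = -0.6620

-0.6620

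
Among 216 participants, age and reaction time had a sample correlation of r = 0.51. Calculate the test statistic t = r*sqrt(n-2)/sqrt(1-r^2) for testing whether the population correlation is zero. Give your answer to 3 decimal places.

8.673

1 − r² = 1 − 0.2601 = 0.7399;  √(1−r²) = 0.860174
√(n−2) = √214 = 14.628739
t = r·√(n−2)/√(1−r²) = 0.51 · 14.628739 / 0.860174 = 8.673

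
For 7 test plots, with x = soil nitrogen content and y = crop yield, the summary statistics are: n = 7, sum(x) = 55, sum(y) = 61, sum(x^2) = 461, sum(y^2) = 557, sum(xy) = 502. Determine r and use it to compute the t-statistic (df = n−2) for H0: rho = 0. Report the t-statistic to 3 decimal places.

S_xy = nΣxy − ΣxΣy = 7·502 − 55·61 = 3514 − 3355 = 159
S_xx = nΣx² − (Σx)² = 7·461 − 55² = 3227 − 3025 = 202
S_yy = nΣy² − (Σy)² = 7·557 − 61² = 3899 − 3721 = 178
r = S_xy / √(S_xx·S_yy) = 159 / √(202·178) = 159 / √35956 = 159 / 189.6207 = 0.8385
t = r·√(n−2)/√(1−r²) = 0.8385·√5 / √(1−0.703082) = 1.874943 / 0.544902 = 3.441

3.441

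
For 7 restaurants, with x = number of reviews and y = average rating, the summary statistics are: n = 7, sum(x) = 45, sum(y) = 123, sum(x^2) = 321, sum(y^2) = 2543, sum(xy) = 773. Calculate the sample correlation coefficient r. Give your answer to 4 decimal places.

S_xy = nΣxy − ΣxΣy = 7·773 − 45·123 = 5411 − 5535 = -124
S_xx = nΣx² − (Σx)² = 7·321 − 45² = 2247 − 2025 = 222
S_yy = nΣy² − (Σy)² = 7·2543 − 123² = 17801 − 15129 = 2672
r = S_xy / √(S_xx·S_yy) = -124 / √(222·2672) = -124 / √593184 = -124 / 770.1844 = -0.1610

-0.1610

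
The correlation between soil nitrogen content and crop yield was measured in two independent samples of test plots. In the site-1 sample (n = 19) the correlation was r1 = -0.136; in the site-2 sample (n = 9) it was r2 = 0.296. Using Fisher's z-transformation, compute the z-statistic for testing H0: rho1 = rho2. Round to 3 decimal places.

z1 = atanh(-0.136) = -0.136848,  z2 = atanh(0.296) = 0.305130
SE = √(1/(n1−3) + 1/(n2−3)) = √(1/16 + 1/6) = √(0.0625000 + 0.1666667) = √0.2291667 = 0.478714
z = (z1 − z2)/SE = (-0.136848 − 0.305130) / 0.478714 = -0.441978 / 0.478714 = -0.923

-0.923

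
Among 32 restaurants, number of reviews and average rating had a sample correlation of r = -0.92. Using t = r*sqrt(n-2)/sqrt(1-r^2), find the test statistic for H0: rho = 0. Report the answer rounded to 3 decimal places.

t = r·√(n−2) / √(1−r²) with r = -0.92, n = 32
  = -0.92·√30 / √(1 − 0.8464)
  = -0.92·5.477226 / 0.391918
  = -5.039048 / 0.391918 = -12.857

-12.857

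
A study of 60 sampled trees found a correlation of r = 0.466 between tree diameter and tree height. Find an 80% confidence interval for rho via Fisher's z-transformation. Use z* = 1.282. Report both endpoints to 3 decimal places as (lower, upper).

z_r = atanh(0.466) = 0.504949;  SE = 1/√(n−3) = 1/√57 = 0.132453
z-limits: 0.504949 ± 1.282·0.132453 = 0.504949 ± 0.169805 = [0.335144, 0.674754]
ρ-limits: (tanh 0.335144, tanh 0.674754) = (0.323, 0.588)

(0.323, 0.588)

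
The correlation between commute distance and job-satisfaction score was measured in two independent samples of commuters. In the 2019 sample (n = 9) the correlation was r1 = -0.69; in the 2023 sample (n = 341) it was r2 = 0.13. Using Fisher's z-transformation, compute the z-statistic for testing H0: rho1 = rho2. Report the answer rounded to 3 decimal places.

-2.376

Fisher z-transforms: z1 = atanh(-0.69) = -0.847956, z2 = atanh(0.13) = 0.130740; difference d = -0.978696
Var(d) = 1/6 + 1/338 = 0.1666667 + 0.0029586 = 0.1696253
z = d/√Var(d) = -0.978696 / √0.1696253 = -0.978696 / 0.411856 = -2.376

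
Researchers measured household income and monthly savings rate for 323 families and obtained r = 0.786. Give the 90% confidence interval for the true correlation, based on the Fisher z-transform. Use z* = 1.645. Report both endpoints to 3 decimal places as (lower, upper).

Fisher z: z_r = atanh(r) = ½·ln((1+0.786)/(1−0.786)) = 1.060879
SE(z) = 1/√(n−3) = 1/√320 = 0.055902
90% ⇒ z* = 1.645; margin = 1.645·0.055902 = 0.091959
CI on z-scale: (0.968920, 1.152838)
Back-transform: tanh(0.968920) = 0.748229, tanh(1.152838) = 0.818692

(0.748, 0.819)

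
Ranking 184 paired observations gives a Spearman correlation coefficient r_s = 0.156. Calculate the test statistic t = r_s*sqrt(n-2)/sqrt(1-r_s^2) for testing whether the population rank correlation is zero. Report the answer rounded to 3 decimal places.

2.131

1 − r_s² = 1 − 0.024336 = 0.975664;  √(1−r_s²) = 0.987757
√(n−2) = √182 = 13.490738
t = r_s·√(n−2)/√(1−r_s²) = 0.156 · 13.490738 / 0.987757 = 2.131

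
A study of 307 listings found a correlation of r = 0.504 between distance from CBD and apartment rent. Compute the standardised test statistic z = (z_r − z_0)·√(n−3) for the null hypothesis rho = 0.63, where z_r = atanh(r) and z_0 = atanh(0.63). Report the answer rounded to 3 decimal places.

-3.256

Fisher z: atanh(0.504) = 0.554654, atanh(0.63) = 0.741416
z = (z_r − z_0)·√(n−3) = (0.554654 − 0.741416)·√304 = -0.186762 · 17.435596 = -3.256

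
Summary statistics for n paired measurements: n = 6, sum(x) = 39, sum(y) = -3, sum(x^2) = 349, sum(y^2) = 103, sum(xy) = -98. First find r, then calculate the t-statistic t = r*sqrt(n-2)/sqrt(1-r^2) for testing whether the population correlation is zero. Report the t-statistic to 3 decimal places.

-2.642

Numerator: nΣxy − (Σx)(Σy) = 6·(-98) − (39)(-3) = -471
Denominator: √[(nΣx²−(Σx)²)(nΣy²−(Σy)²)]
  nΣx²−(Σx)² = 6·349 − 1521 = 573;  nΣy²−(Σy)² = 6·103 − 9 = 609
  √(573·609) = √348957 = 590.7258
r = -471 / 590.7258 = -0.7973
t = r·√(n−2)/√(1−r²) = -0.7973·√4 / √(1−0.635687) = -1.594600 / 0.603583 = -2.642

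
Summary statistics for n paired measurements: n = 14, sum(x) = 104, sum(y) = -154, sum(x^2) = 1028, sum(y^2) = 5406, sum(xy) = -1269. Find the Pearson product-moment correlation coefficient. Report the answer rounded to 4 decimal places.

-0.1284

S_xy = nΣxy − ΣxΣy = 14·(-1269) − 104·(-154) = -17766 − (-16016) = -1750
S_xx = nΣx² − (Σx)² = 14·1028 − 104² = 14392 − 10816 = 3576
S_yy = nΣy² − (Σy)² = 14·5406 − (-154)² = 75684 − 23716 = 51968
r = S_xy / √(S_xx·S_yy) = -1750 / √(3576·51968) = -1750 / √185837568 = -1750 / 13632.2254 = -0.1284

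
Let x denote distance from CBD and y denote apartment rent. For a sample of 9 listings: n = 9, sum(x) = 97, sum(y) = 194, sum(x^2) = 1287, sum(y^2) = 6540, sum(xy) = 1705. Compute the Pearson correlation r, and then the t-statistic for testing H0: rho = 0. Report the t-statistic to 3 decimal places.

-1.574

Numerator: nΣxy − (Σx)(Σy) = 9·1705 − (97)(194) = -3473
Denominator: √[(nΣx²−(Σx)²)(nΣy²−(Σy)²)]
  nΣx²−(Σx)² = 9·1287 − 9409 = 2174;  nΣy²−(Σy)² = 9·6540 − 37636 = 21224
  √(2174·21224) = √46140976 = 6792.7149
r = -3473 / 6792.7149 = -0.5113
t = r·√(n−2)/√(1−r²) = -0.5113·√7 / √(1−0.261428) = -1.352773 / 0.859402 = -1.574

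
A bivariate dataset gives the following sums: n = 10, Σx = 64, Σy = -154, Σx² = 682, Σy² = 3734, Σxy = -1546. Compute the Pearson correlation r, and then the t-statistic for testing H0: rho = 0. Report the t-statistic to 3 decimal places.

Numerator: nΣxy − (Σx)(Σy) = 10·(-1546) − (64)(-154) = -5604
Denominator: √[(nΣx²−(Σx)²)(nΣy²−(Σy)²)]
  nΣx²−(Σx)² = 10·682 − 4096 = 2724;  nΣy²−(Σy)² = 10·3734 − 23716 = 13624
  √(2724·13624) = √37111776 = 6091.9435
r = -5604 / 6091.9435 = -0.9199
t = r·√(n−2)/√(1−r²) = -0.9199·√8 / √(1−0.846216) = -2.601870 / 0.392153 = -6.635

-6.635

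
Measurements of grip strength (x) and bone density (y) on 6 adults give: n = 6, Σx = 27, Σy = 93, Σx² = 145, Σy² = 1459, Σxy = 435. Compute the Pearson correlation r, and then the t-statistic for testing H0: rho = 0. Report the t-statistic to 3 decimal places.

2.799

Numerator: nΣxy − (Σx)(Σy) = 6·435 − (27)(93) = 99
Denominator: √[(nΣx²−(Σx)²)(nΣy²−(Σy)²)]
  nΣx²−(Σx)² = 6·145 − 729 = 141;  nΣy²−(Σy)² = 6·1459 − 8649 = 105
  √(141·105) = √14805 = 121.6758
r = 99 / 121.6758 = 0.8136
t = r·√(n−2)/√(1−r²) = 0.8136·√4 / √(1−0.661945) = 1.627200 / 0.581425 = 2.799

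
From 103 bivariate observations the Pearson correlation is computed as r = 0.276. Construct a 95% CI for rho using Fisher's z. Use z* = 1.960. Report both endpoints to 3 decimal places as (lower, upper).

(0.087, 0.446)

z_r = atanh(0.276) = 0.283347;  SE = 1/√(n−3) = 1/√100 = 0.100000
z-limits: 0.283347 ± 1.960·0.100000 = 0.283347 ± 0.196000 = [0.087347, 0.479347]
ρ-limits: (tanh 0.087347, tanh 0.479347) = (0.087, 0.446)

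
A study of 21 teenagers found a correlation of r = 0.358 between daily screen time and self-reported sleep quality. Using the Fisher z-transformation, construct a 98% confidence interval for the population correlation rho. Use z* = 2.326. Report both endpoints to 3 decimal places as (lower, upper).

z_r = atanh(0.358) = 0.374590;  SE = 1/√(n−3) = 1/√18 = 0.235702
z-limits: 0.374590 ± 2.326·0.235702 = 0.374590 ± 0.548243 = [-0.173653, 0.922833]
ρ-limits: (tanh -0.173653, tanh 0.922833) = (-0.172, 0.727)

(-0.172, 0.727)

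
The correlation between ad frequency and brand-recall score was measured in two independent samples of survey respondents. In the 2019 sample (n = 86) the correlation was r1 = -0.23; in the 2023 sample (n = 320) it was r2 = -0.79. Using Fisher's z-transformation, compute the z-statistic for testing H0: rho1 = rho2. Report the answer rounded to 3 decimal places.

z1 = atanh(-0.23) = -0.234189,  z2 = atanh(-0.79) = -1.071432
SE = √(1/(n1−3) + 1/(n2−3)) = √(1/83 + 1/317) = √(0.0120482 + 0.0031546) = √0.0152028 = 0.123300
z = (z1 − z2)/SE = (-0.234189 − (-1.071432)) / 0.123300 = 0.837243 / 0.123300 = 6.790

6.790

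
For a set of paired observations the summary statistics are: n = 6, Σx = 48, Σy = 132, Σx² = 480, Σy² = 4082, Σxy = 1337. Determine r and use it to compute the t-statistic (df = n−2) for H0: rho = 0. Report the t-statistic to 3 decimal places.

3.042

S_xy = nΣxy − ΣxΣy = 6·1337 − 48·132 = 8022 − 6336 = 1686
S_xx = nΣx² − (Σx)² = 6·480 − 48² = 2880 − 2304 = 576
S_yy = nΣy² − (Σy)² = 6·4082 − 132² = 24492 − 17424 = 7068
r = S_xy / √(S_xx·S_yy) = 1686 / √(576·7068) = 1686 / √4071168 = 1686 / 2017.7136 = 0.8356
t = r·√(n−2)/√(1−r²) = 0.8356·√4 / √(1−0.698227) = 1.671200 / 0.549339 = 3.042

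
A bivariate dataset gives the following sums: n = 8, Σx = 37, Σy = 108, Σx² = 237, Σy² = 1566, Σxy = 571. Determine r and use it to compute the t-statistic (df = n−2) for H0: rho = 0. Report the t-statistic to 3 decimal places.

S_xy = nΣxy − ΣxΣy = 8·571 − 37·108 = 4568 − 3996 = 572
S_xx = nΣx² − (Σx)² = 8·237 − 37² = 1896 − 1369 = 527
S_yy = nΣy² − (Σy)² = 8·1566 − 108² = 12528 − 11664 = 864
r = S_xy / √(S_xx·S_yy) = 572 / √(527·864) = 572 / √455328 = 572 / 674.7800 = 0.8477
t = r·√(n−2)/√(1−r²) = 0.8477·√6 / √(1−0.718595) = 2.076432 / 0.530476 = 3.914

3.914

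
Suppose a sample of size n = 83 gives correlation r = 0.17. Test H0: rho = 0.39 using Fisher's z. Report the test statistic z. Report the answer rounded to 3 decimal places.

-2.148

z_r = atanh(0.17) = 0.171667,  z_0 = atanh(0.39) = 0.411800
SE = 1/√(n−3) = 1/√80 = 0.111803
z = (z_r − z_0)/SE = (0.171667 − 0.411800) / 0.111803 = -0.240133 / 0.111803 = -2.148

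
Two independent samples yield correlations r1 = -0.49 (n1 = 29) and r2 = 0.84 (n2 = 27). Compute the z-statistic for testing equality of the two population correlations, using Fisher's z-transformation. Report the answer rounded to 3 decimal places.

-6.208

Fisher z-transforms: z1 = atanh(-0.49) = -0.536060, z2 = atanh(0.84) = 1.221174; difference d = -1.757234
Var(d) = 1/26 + 1/24 = 0.0384615 + 0.0416667 = 0.0801282
z = d/√Var(d) = -1.757234 / √0.0801282 = -1.757234 / 0.283069 = -6.208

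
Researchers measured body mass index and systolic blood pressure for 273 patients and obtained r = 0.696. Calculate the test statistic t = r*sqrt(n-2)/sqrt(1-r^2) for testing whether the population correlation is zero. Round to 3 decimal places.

1 − r² = 1 − 0.484416 = 0.515584;  √(1−r²) = 0.718042
√(n−2) = √271 = 16.462078
t = r·√(n−2)/√(1−r²) = 0.696 · 16.462078 / 0.718042 = 15.957

15.957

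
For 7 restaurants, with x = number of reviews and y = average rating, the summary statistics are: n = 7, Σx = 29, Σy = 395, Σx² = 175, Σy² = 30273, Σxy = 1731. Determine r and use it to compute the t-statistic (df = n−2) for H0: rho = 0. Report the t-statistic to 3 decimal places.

0.323

Numerator: nΣxy − (Σx)(Σy) = 7·1731 − (29)(395) = 662
Denominator: √[(nΣx²−(Σx)²)(nΣy²−(Σy)²)]
  nΣx²−(Σx)² = 7·175 − 841 = 384;  nΣy²−(Σy)² = 7·30273 − 156025 = 55886
  √(384·55886) = √21460224 = 4632.5181
r = 662 / 4632.5181 = 0.1429
t = r·√(n−2)/√(1−r²) = 0.1429·√5 / √(1−0.020420) = 0.319534 / 0.989737 = 0.323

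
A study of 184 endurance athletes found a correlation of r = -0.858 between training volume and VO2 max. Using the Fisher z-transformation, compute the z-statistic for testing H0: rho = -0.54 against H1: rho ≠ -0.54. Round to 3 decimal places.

-9.169

z_r = atanh(-0.858) = -1.285714,  z_0 = atanh(-0.54) = -0.604156
SE = 1/√(n−3) = 1/√181 = 0.074329
z = (z_r − z_0)/SE = (-1.285714 − (-0.604156)) / 0.074329 = -0.681558 / 0.074329 = -9.169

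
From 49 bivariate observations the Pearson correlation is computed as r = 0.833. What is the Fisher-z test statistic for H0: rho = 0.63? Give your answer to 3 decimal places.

3.096

z_r = atanh(0.833) = 1.197858,  z_0 = atanh(0.63) = 0.741416
SE = 1/√(n−3) = 1/√46 = 0.147442
z = (z_r − z_0)/SE = (1.197858 − 0.741416) / 0.147442 = 0.456442 / 0.147442 = 3.096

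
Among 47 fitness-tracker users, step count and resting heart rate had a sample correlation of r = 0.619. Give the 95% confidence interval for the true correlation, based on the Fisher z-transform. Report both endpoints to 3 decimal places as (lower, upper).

Fisher z: z_r = atanh(r) = ½·ln((1+0.619)/(1−0.619)) = 0.723382
SE(z) = 1/√(n−3) = 1/√44 = 0.150756
95% ⇒ z* = 1.960; margin = 1.960·0.150756 = 0.295482
CI on z-scale: (0.427900, 1.018864)
Back-transform: tanh(0.427900) = 0.403565, tanh(1.018864) = 0.769403

(0.404, 0.769)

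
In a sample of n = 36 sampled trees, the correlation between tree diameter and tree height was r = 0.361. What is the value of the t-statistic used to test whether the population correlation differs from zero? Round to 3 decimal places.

1 − r² = 1 − 0.130321 = 0.869679;  √(1−r²) = 0.932566
√(n−2) = √34 = 5.830952
t = r·√(n−2)/√(1−r²) = 0.361 · 5.830952 / 0.932566 = 2.257

2.257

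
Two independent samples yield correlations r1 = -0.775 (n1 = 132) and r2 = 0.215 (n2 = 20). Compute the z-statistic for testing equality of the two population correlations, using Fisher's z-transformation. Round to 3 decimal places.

-4.849

z1 = atanh(-0.775) = -1.032728,  z2 = atanh(0.215) = 0.218408
SE = √(1/(n1−3) + 1/(n2−3)) = √(1/129 + 1/17) = √(0.0077519 + 0.0588235) = √0.0665754 = 0.258022
z = (z1 − z2)/SE = (-1.032728 − 0.218408) / 0.258022 = -1.251136 / 0.258022 = -4.849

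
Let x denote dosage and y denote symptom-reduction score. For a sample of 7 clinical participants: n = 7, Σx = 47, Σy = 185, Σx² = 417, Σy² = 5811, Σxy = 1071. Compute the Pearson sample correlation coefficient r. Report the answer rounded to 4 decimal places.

-0.5597

S_xy = nΣxy − ΣxΣy = 7·1071 − 47·185 = 7497 − 8695 = -1198
S_xx = nΣx² − (Σx)² = 7·417 − 47² = 2919 − 2209 = 710
S_yy = nΣy² − (Σy)² = 7·5811 − 185² = 40677 − 34225 = 6452
r = S_xy / √(S_xx·S_yy) = -1198 / √(710·6452) = -1198 / √4580920 = -1198 / 2140.3084 = -0.5597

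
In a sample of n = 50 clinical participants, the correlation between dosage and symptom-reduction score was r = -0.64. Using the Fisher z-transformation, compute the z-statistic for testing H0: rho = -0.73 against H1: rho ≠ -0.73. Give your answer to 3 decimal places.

1.169

Fisher z: atanh(-0.64) = -0.758174, atanh(-0.73) = -0.928727
z = (z_r − z_0)·√(n−3) = (-0.758174 − (-0.928727))·√47 = 0.170553 · 6.855655 = 1.169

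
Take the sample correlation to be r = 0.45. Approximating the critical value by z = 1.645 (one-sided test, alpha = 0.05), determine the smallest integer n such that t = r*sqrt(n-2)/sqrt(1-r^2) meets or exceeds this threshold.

13

r√(n−2)/√(1−r²) ≥ 1.645  ⇔  n−2 ≥ (1.645)²·(1−r²)/r²
(1−r²)/r² = (1−0.2025)/0.2025 = 3.9383
n ≥ 2 + 2.706025·3.9383 = 2 + 10.6571 = 12.6571
⌈12.6571⌉ = 13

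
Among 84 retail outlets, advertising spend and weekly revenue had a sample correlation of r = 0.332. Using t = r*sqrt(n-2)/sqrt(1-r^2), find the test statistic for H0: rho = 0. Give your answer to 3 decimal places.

3.187

t = r·√(n−2) / √(1−r²) with r = 0.332, n = 84
  = 0.332·√82 / √(1 − 0.110224)
  = 0.332·9.055385 / 0.943279
  = 3.006388 / 0.943279 = 3.187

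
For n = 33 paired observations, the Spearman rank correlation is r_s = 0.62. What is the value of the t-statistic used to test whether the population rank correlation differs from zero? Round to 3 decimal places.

1 − r_s² = 1 − 0.3844 = 0.6156;  √(1−r_s²) = 0.784602
√(n−2) = √31 = 5.567764
t = r_s·√(n−2)/√(1−r_s²) = 0.62 · 5.567764 / 0.784602 = 4.400

4.400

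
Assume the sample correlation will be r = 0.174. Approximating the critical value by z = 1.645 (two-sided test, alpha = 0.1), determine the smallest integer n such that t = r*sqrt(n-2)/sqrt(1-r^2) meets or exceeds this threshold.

Need r·√(n−2)/√(1−r²) ≥ 1.645
√(n−2) ≥ 1.645·√(1−0.030276) / 0.174 = 1.645·0.984746 / 0.174 = 9.3098
n−2 ≥ 86.6724  ⇒  n ≥ 88.6724
Smallest integer n = 89

89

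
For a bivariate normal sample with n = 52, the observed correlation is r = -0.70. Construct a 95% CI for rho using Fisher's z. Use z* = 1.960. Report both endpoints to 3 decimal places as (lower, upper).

z_r = atanh(-0.70) = -0.867301;  SE = 1/√(n−3) = 1/√49 = 0.142857
z-limits: -0.867301 ± 1.960·0.142857 = -0.867301 ± 0.280000 = [-1.147301, -0.587301]
ρ-limits: (tanh -1.147301, tanh -0.587301) = (-0.817, -0.528)

(-0.817, -0.528)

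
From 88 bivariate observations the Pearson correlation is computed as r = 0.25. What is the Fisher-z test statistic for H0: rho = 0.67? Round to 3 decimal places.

-5.120

z_r = atanh(0.25) = 0.255413,  z_0 = atanh(0.67) = 0.810743
SE = 1/√(n−3) = 1/√85 = 0.108465
z = (z_r − z_0)/SE = (0.255413 − 0.810743) / 0.108465 = -0.555330 / 0.108465 = -5.120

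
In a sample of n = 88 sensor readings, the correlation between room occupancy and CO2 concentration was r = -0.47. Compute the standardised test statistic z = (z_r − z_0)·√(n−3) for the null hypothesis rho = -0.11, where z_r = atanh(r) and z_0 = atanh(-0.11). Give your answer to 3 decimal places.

-3.684

z_r = atanh(-0.47) = -0.510070,  z_0 = atanh(-0.11) = -0.110447
SE = 1/√(n−3) = 1/√85 = 0.108465
z = (z_r − z_0)/SE = (-0.510070 − (-0.110447)) / 0.108465 = -0.399623 / 0.108465 = -3.684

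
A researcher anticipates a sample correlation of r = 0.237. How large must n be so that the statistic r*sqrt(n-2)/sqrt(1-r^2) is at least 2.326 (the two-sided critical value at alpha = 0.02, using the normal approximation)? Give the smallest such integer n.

r√(n−2)/√(1−r²) ≥ 2.326  ⇔  n−2 ≥ (2.326)²·(1−r²)/r²
(1−r²)/r² = (1−0.056169)/0.056169 = 16.8034
n ≥ 2 + 5.410276·16.8034 = 2 + 90.9110 = 92.9110
⌈92.9110⌉ = 93

93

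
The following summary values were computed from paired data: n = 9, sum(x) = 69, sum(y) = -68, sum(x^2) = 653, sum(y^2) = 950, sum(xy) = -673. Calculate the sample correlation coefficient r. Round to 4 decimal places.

Numerator: nΣxy − (Σx)(Σy) = 9·(-673) − (69)(-68) = -1365
Denominator: √[(nΣx²−(Σx)²)(nΣy²−(Σy)²)]
  nΣx²−(Σx)² = 9·653 − 4761 = 1116;  nΣy²−(Σy)² = 9·950 − 4624 = 3926
  √(1116·3926) = √4381416 = 2093.1832
r = -1365 / 2093.1832 = -0.6521

-0.6521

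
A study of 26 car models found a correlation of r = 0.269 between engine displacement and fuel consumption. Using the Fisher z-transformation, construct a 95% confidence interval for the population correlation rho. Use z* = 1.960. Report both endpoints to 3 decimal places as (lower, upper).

Fisher z: z_r = atanh(r) = ½·ln((1+0.269)/(1−0.269)) = 0.275786
SE(z) = 1/√(n−3) = 1/√23 = 0.208514
95% ⇒ z* = 1.960; margin = 1.960·0.208514 = 0.408687
CI on z-scale: (-0.132901, 0.684473)
Back-transform: tanh(-0.132901) = -0.132124, tanh(0.684473) = 0.594420

(-0.132, 0.594)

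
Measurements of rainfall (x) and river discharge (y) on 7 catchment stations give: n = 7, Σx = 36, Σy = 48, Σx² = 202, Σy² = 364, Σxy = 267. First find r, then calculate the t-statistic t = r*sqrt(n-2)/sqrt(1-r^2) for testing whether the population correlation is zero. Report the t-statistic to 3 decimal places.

Numerator: nΣxy − (Σx)(Σy) = 7·267 − (36)(48) = 141
Denominator: √[(nΣx²−(Σx)²)(nΣy²−(Σy)²)]
  nΣx²−(Σx)² = 7·202 − 1296 = 118;  nΣy²−(Σy)² = 7·364 − 2304 = 244
  √(118·244) = √28792 = 169.6821
r = 141 / 169.6821 = 0.8310
t = r·√(n−2)/√(1−r²) = 0.8310·√5 / √(1−0.690561) = 1.858172 / 0.556272 = 3.340

3.340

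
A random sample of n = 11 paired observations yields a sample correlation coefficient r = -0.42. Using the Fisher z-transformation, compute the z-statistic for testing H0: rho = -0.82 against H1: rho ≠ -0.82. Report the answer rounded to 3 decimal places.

Fisher z: atanh(-0.42) = -0.447692, atanh(-0.82) = -1.156817
z = (z_r − z_0)·√(n−3) = (-0.447692 − (-1.156817))·√8 = 0.709125 · 2.828427 = 2.006

2.006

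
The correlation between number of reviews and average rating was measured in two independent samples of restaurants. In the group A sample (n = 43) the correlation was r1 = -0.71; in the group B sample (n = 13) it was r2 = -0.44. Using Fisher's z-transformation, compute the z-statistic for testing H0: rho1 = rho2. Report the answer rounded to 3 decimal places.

Fisher z-transforms: z1 = atanh(-0.71) = -0.887184, z2 = atanh(-0.44) = -0.472231; difference d = -0.414953
Var(d) = 1/40 + 1/10 = 0.0250000 + 0.1000000 = 0.1250000
z = d/√Var(d) = -0.414953 / √0.1250000 = -0.414953 / 0.353553 = -1.174

-1.174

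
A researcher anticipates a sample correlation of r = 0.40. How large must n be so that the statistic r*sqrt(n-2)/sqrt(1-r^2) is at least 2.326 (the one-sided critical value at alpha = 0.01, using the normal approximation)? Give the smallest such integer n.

31

Need r·√(n−2)/√(1−r²) ≥ 2.326
√(n−2) ≥ 2.326·√(1−0.1600) / 0.40 = 2.326·0.916515 / 0.40 = 5.3295
n−2 ≥ 28.4036  ⇒  n ≥ 30.4036
Smallest integer n = 31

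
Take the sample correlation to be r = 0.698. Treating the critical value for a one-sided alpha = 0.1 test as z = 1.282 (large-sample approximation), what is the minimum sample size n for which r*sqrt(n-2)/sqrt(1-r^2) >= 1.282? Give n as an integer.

4

r√(n−2)/√(1−r²) ≥ 1.282  ⇔  n−2 ≥ (1.282)²·(1−r²)/r²
(1−r²)/r² = (1−0.487204)/0.487204 = 1.0525
n ≥ 2 + 1.643524·1.0525 = 2 + 1.7298 = 3.7298
⌈3.7298⌉ = 4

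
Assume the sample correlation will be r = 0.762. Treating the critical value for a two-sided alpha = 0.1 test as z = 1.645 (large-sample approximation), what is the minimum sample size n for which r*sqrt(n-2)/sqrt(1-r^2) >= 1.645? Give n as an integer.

r√(n−2)/√(1−r²) ≥ 1.645  ⇔  n−2 ≥ (1.645)²·(1−r²)/r²
(1−r²)/r² = (1−0.580644)/0.580644 = 0.7222
n ≥ 2 + 2.706025·0.7222 = 2 + 1.9543 = 3.9543
⌈3.9543⌉ = 4

4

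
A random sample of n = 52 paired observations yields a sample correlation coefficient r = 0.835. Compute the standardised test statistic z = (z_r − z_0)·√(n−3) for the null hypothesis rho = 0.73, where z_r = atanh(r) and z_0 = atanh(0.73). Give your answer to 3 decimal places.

1.930

z_r = atanh(0.835) = 1.204427,  z_0 = atanh(0.73) = 0.928727
SE = 1/√(n−3) = 1/√49 = 0.142857
z = (z_r − z_0)/SE = (1.204427 − 0.928727) / 0.142857 = 0.275700 / 0.142857 = 1.930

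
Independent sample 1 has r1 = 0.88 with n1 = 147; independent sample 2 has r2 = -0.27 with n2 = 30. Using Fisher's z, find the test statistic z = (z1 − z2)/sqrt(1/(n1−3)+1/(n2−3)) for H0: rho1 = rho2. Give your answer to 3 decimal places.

z1 = atanh(0.88) = 1.375768,  z2 = atanh(-0.27) = -0.276864
SE = √(1/(n1−3) + 1/(n2−3)) = √(1/144 + 1/27) = √(0.0069444 + 0.0370370) = √0.0439814 = 0.209717
z = (z1 − z2)/SE = (1.375768 − (-0.276864)) / 0.209717 = 1.652632 / 0.209717 = 7.880

7.880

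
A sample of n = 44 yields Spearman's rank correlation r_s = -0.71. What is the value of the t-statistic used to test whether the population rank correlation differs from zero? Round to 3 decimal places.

t = r_s·√(n−2) / √(1−r_s²) with r_s = -0.71, n = 44
  = -0.71·√42 / √(1 − 0.5041)
  = -0.71·6.480741 / 0.704202
  = -4.601326 / 0.704202 = -6.534

-6.534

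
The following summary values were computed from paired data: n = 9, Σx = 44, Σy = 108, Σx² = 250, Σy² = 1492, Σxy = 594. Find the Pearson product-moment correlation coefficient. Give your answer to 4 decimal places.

0.7981

Numerator: nΣxy − (Σx)(Σy) = 9·594 − (44)(108) = 594
Denominator: √[(nΣx²−(Σx)²)(nΣy²−(Σy)²)]
  nΣx²−(Σx)² = 9·250 − 1936 = 314;  nΣy²−(Σy)² = 9·1492 − 11664 = 1764
  √(314·1764) = √553896 = 744.2419
r = 594 / 744.2419 = 0.7981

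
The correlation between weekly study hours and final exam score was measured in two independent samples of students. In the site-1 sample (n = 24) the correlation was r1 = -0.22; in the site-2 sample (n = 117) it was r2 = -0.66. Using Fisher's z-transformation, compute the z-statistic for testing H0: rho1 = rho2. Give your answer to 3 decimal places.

z1 = atanh(-0.22) = -0.223656,  z2 = atanh(-0.66) = -0.792814
SE = √(1/(n1−3) + 1/(n2−3)) = √(1/21 + 1/114) = √(0.0476190 + 0.0087719) = √0.0563909 = 0.237468
z = (z1 − z2)/SE = (-0.223656 − (-0.792814)) / 0.237468 = 0.569158 / 0.237468 = 2.397

2.397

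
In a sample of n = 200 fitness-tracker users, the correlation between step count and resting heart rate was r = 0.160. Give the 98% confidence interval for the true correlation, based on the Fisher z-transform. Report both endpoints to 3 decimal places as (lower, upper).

(-0.004, 0.316)

z_r = atanh(0.160) = 0.161387;  SE = 1/√(n−3) = 1/√197 = 0.071247
z-limits: 0.161387 ± 2.326·0.071247 = 0.161387 ± 0.165721 = [-0.004334, 0.327108]
ρ-limits: (tanh -0.004334, tanh 0.327108) = (-0.004, 0.316)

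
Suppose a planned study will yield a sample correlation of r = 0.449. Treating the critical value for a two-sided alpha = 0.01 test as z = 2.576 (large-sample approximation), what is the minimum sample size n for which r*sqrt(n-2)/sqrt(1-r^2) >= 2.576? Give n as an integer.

r√(n−2)/√(1−r²) ≥ 2.576  ⇔  n−2 ≥ (2.576)²·(1−r²)/r²
(1−r²)/r² = (1−0.201601)/0.201601 = 3.9603
n ≥ 2 + 6.635776·3.9603 = 2 + 26.2797 = 28.2797
⌈28.2797⌉ = 29

29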